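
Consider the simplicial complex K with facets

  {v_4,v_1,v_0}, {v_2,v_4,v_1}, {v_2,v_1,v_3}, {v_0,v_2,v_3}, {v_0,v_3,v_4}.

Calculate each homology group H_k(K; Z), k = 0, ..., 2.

H_0 = Z,  H_1 = Z,  H_2 = 0.

We work with the vertex ordering v_0 < v_1 < v_2 < v_3 < v_4. The simplices of K, each written with vertices in increasing order, are:

  0-simplices (5): [v_0], [v_1], [v_2], [v_3], [v_4]
  1-simplices (10): [v_0,v_1], [v_0,v_2], [v_0,v_3], [v_0,v_4], [v_1,v_2], [v_1,v_3], [v_1,v_4], [v_2,v_3], [v_2,v_4], [v_3,v_4]
  2-simplices (5): [v_0,v_1,v_4], [v_0,v_2,v_3], [v_0,v_3,v_4], [v_1,v_2,v_3], [v_1,v_2,v_4]

giving chain groups C_0 ≅ Z^5, C_1 ≅ Z^10, C_2 ≅ Z^5.

The boundary map ∂_1: C_1 → C_0 sends each edge [p,q] (with p < q) to q − p. For instance
  ∂[v_0,v_1] = [v_1] − [v_0].
The 5×10 boundary matrix has rank 4 and Smith normal form diag(1,1,1,1).

Boundary ∂_2: C_2 → C_1 sends each 2-simplex [p,q,r] to [q,r] − [p,r] + [p,q]. For instance
  ∂[v_0,v_1,v_4] = [v_1,v_4] − [v_0,v_4] + [v_0,v_1],
  ∂[v_0,v_2,v_3] = [v_2,v_3] − [v_0,v_3] + [v_0,v_2].
As a 10×5 matrix over Z this has rank 5, with invariant factors (1,1,1,1,1).

Reading off H_k = ker ∂_k / im ∂_{k+1}:

  H_0: rank C_0 − rank ∂_1 = 5 − 4 = 1, and the invariant factors of ∂_1 are all 1, so H_0 ≅ Z.
  H_1: rank ker ∂_1 − rank ∂_2 = (10 − 4) − 5 = 1, and the invariant factors of ∂_2 are all 1, so H_1 ≅ Z.
  H_2: rank ker ∂_2 − rank ∂_3 = (5 − 5) − 0 = 0, and there is no ∂_3, so H_2 ≅ 0.

As a check, the Euler characteristic is 5 − 10 + 5 = 0, which agrees with 1 − 1 + 0 = 0.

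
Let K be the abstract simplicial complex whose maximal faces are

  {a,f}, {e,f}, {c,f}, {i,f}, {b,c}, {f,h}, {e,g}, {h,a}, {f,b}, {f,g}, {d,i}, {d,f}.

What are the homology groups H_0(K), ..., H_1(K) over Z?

H_0 = Z,  H_1 = Z^4.

Order the vertices as a < b < c < d < e < f < g < h < i. Listing each simplex with vertices in this order, K has dimension 1 with simplices:

  0-simplices (9): a, b, c, d, e, f, g, h, i
  1-simplices (12): af, ah, bc, bf, cf, df, di, ef, eg, fg, fh, fi

so the chain groups are C_0 ≅ Z^9, C_1 ≅ Z^12.

∂_1: C_1 → C_0 sends each edge [p,q] (with p < q) to q − p.
As a 9×12 matrix over Z this has rank 8, with invariant factors (1,1,1,1,1,1,1,1).

Reading off H_k = ker ∂_k / im ∂_{k+1}:

  H_0: rank C_0 − rank ∂_1 = 9 − 8 = 1, and the invariant factors of ∂_1 are all 1, so H_0 = Z.
  H_1: rank ker ∂_1 − rank ∂_2 = (12 − 8) − 0 = 4, and there is no ∂_2, so H_1 = Z^4.

(K is a triangulation of a wedge of 4 circles.)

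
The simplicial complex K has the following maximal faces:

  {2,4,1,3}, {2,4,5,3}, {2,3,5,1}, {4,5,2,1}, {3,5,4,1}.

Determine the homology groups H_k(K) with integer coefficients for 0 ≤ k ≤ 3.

Order the vertices as 1 < 2 < 3 < 4 < 5. Listing each simplex with vertices in this order, K has dimension 3 with simplices:

  0-simplices (5): [1], [2], [3], [4], [5]
  1-simplices (10): [1,2], [1,3], [1,4], [1,5], [2,3], [2,4], [2,5], [3,4], [3,5], [4,5]
  2-simplices (10): [1,2,3], [1,2,4], [1,2,5], [1,3,4], [1,3,5], [1,4,5], [2,3,4], [2,3,5], [2,4,5], [3,4,5]
  3-simplices (5): [1,2,3,4], [1,2,3,5], [1,2,4,5], [1,3,4,5], [2,3,4,5]

Hence C_0 ≅ Z^5, C_1 ≅ Z^10, C_2 ≅ Z^10, C_3 ≅ Z^5.

The boundary map ∂_1: C_1 → C_0 maps an edge to its endpoints' difference, ∂[p,q] = q − p. For instance
  ∂[2,4] = [4] − [2].
As a 5×10 matrix over Z this has rank 4, with invariant factors (1,1,1,1).

The boundary map ∂_2: C_2 → C_1 acts by ∂[p,q,r] = [q,r] − [p,r] + [p,q]. For instance
  ∂[1,2,4] = [2,4] − [1,4] + [1,2],
  ∂[1,2,3] = [2,3] − [1,3] + [1,2].
The resulting 10×10 matrix has rank 6, and its Smith normal form has invariant factors (1,1,1,1,1,1).

The boundary map ∂_3: C_3 → C_2 sends each 3-simplex σ to the alternating sum Σ_i (−1)^i (σ with its i-th vertex removed). For instance
  ∂[1,2,3,5] = [2,3,5] − [1,3,5] + [1,2,5] − [1,2,3],
  ∂[1,2,4,5] = [2,4,5] − [1,4,5] + [1,2,5] − [1,2,4].
The 10×5 boundary matrix has rank 4 and Smith normal form diag(1,1,1,1).

Computing H_k = (kernel of ∂_k) / (image of ∂_{k+1}):

  H_0: rank C_0 − rank ∂_1 = 5 − 4 = 1, and the invariant factors of ∂_1 are all 1, so H_0 ≅ Z.
  H_1: rank ker ∂_1 − rank ∂_2 = (10 − 4) − 6 = 0, and the invariant factors of ∂_2 are all 1, so H_1 ≅ 0.
  H_2: rank ker ∂_2 − rank ∂_3 = (10 − 6) − 4 = 0, and the invariant factors of ∂_3 are all 1, so H_2 ≅ 0.
  H_3: rank ker ∂_3 − rank ∂_4 = (5 − 4) − 0 = 1, and there is no ∂_4, so H_3 ≅ Z.

As a check, the Euler characteristic is 5 − 10 + 10 − 5 = 0, which agrees with 1 − 0 + 0 − 1 = 0.

H_0 ≅ Z,  H_1 = 0,  H_2 = 0,  H_3 ≅ Z.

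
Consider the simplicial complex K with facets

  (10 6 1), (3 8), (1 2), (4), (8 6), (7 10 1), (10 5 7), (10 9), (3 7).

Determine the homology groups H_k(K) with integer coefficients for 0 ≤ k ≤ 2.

We work with the vertex ordering 1 < 2 < 3 < 4 < 5 < 6 < 7 < 8 < 9 < 10. The simplices of K, each written with vertices in increasing order, are:

  0-simplices (10): [1], [2], [3], [4], [5], [6], [7], [8], [9], [10]
  1-simplices (12): [1,2], [1,6], [1,7], [1,10], [3,7], [3,8], [5,7], [5,10], [6,8], [6,10], [7,10], [9,10]
  2-simplices (3): [1,6,10], [1,7,10], [5,7,10]

Hence C_0 ≅ Z^10, C_1 ≅ Z^12, C_2 ≅ Z^3.

The boundary map ∂_1: C_1 → C_0 maps an edge to its endpoints' difference, ∂[p,q] = q − p.
The resulting 10×12 matrix has rank 8, and its Smith normal form has invariant factors (1,1,1,1,1,1,1,1).

∂_2: C_2 → C_1 sends each 2-simplex [p,q,r] to [q,r] − [p,r] + [p,q]. For instance
  ∂[5,7,10] = [7,10] − [5,10] + [5,7],
  ∂[1,6,10] = [6,10] − [1,10] + [1,6].
As a 12×3 matrix over Z this has rank 3, with invariant factors (1,1,1).

Reading off H_k = ker ∂_k / im ∂_{k+1}:

  H_0: rank C_0 − rank ∂_1 = 10 − 8 = 2, and the invariant factors of ∂_1 are all 1, so H_0 ≅ Z^2.
  H_1: rank ker ∂_1 − rank ∂_2 = (12 − 8) − 3 = 1, and the invariant factors of ∂_2 are all 1, so H_1 ≅ Z.
  H_2: rank ker ∂_2 − rank ∂_3 = (3 − 3) − 0 = 0, and there is no ∂_3, so H_2 ≅ 0.

H_0 = Z^2,  H_1 = Z,  H_2 = 0.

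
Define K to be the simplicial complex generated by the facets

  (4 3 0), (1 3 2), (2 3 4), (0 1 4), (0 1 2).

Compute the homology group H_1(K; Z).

K has 5 vertices, 10 edges, 5 triangles.
rank ∂_1 = 4, rank ∂_2 = 5 ⇒ b_1 = 10 − 4 − 5 = 1; all invariant factors of ∂_2 are 1 so no torsion. So H_1 ≅ Z.

H_1 = Z.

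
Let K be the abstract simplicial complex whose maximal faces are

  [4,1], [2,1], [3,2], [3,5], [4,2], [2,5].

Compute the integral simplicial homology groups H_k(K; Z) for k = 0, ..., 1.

H_0 ≅ Z,  H_1 ≅ Z^2.

We work with the vertex ordering 1 < 2 < 3 < 4 < 5. The simplices of K, each written with vertices in increasing order, are:

  0-simplices (5): [1], [2], [3], [4], [5]
  1-simplices (6): [1,2], [1,4], [2,3], [2,4], [2,5], [3,5]

so the chain groups are C_0 ≅ Z^5, C_1 ≅ Z^6.

∂_1: C_1 → C_0 is given by ∂[p,q] = [q] − [p]. For instance
  ∂[2,3] = [3] − [2].
This gives a 5×6 integer matrix of rank 4; reducing to Smith normal form yields diagonal entries (1,1,1,1).

Now H_k = ker ∂_k / im ∂_{k+1}, so:

  H_0: rank C_0 − rank ∂_1 = 5 − 4 = 1, and the invariant factors of ∂_1 are all 1, so H_0 ≅ Z.
  H_1: rank ker ∂_1 − rank ∂_2 = (6 − 4) − 0 = 2, and there is no ∂_2, so H_1 ≅ Z^2.

As a check, the Euler characteristic is 5 − 6 = -1, which agrees with 1 − 2 = -1.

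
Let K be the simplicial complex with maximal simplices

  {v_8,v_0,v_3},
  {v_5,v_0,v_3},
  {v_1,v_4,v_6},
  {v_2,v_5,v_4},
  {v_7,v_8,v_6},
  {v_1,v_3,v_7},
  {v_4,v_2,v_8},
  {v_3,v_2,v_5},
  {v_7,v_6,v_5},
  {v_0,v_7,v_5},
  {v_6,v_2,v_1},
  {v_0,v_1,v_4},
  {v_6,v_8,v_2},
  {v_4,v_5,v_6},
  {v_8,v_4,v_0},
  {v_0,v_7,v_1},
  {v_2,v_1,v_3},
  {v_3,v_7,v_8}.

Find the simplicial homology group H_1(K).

We work with the vertex ordering v_0 < v_1 < v_2 < v_3 < v_4 < v_5 < v_6 < v_7 < v_8. The simplices of K, each written with vertices in increasing order, are:

  0-simplices (9): [v_0], [v_1], [v_2], [v_3], [v_4], [v_5], [v_6], [v_7], [v_8]
  1-simplices (27): (27 of them)
  2-simplices (18): (18 of them)

so the chain groups are C_0 ≅ Z^9, C_1 ≅ Z^27, C_2 ≅ Z^18.

Boundary ∂_1: C_1 → C_0 maps an edge to its endpoints' difference, ∂[p,q] = q − p.
The 9×27 boundary matrix has rank 8 and Smith normal form diag(1,1,1,1,1,1,1,1).

The boundary map ∂_2: C_2 → C_1 sends each 2-simplex [p,q,r] to [q,r] − [p,r] + [p,q]. For instance
  ∂[v_0,v_5,v_7] = [v_5,v_7] − [v_0,v_7] + [v_0,v_5],
  ∂[v_3,v_7,v_8] = [v_7,v_8] − [v_3,v_8] + [v_3,v_7].
This gives a 27×18 integer matrix of rank 18; reducing to Smith normal form yields diagonal entries (1,1,1,1,1,1,1,1,1,1,1,1,1,1,1,1,1,2).

From H_k ≅ ker(∂_k) / im(∂_{k+1}) we obtain:

  H_1: rank ker ∂_1 − rank ∂_2 = (27 − 8) − 18 = 1, and ∂_2 has invariant factor 2 > 1, so H_1 ≅ Z ⊕ Z/2Z.

H_1 = Z ⊕ Z/2Z.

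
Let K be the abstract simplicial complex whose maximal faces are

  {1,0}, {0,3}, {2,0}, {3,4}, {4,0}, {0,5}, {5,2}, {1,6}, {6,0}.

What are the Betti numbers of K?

We work with the vertex ordering 0 < 1 < 2 < 3 < 4 < 5 < 6. The simplices of K, each written with vertices in increasing order, are:

  0-simplices (7): [0], [1], [2], [3], [4], [5], [6]
  1-simplices (9): [0,1], [0,2], [0,3], [0,4], [0,5], [0,6], [1,6], [2,5], [3,4]

Hence C_0 ≅ Z^7, C_1 ≅ Z^9.

Boundary ∂_1: C_1 → C_0 is given by ∂[p,q] = [q] − [p]. For instance
  ∂[0,1] = [1] − [0].
The resulting 7×9 matrix has rank 6, and its Smith normal form has invariant factors (1,1,1,1,1,1).

Reading off H_k = ker ∂_k / im ∂_{k+1}:

  H_0: rank C_0 − rank ∂_1 = 7 − 6 = 1, and the invariant factors of ∂_1 are all 1, so H_0 = Z.
  H_1: rank ker ∂_1 − rank ∂_2 = (9 − 6) − 0 = 3, and there is no ∂_2, so H_1 = Z^3.

As a check, the Euler characteristic is 7 − 9 = -2, which agrees with 1 − 3 = -2.
(K is a triangulation of a wedge of 3 circles.)

Hence the Betti numbers are b_0 = 1, b_1 = 3.

b_0 = 1, b_1 = 3.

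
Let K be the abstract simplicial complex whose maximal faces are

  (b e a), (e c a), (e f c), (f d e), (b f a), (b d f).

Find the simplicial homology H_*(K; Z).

We work with the vertex ordering a < b < c < d < e < f. The simplices of K, each written with vertices in increasing order, are:

  0-simplices (6): a, b, c, d, e, f
  1-simplices (12): ab, ac, ae, af, bd, be, bf, ce, cf, de, df, ef
  2-simplices (6): abe, abf, ace, bdf, cef, def

Hence C_0 ≅ Z^6, C_1 ≅ Z^12, C_2 ≅ Z^6.

The boundary map ∂_1: C_1 → C_0 maps an edge to its endpoints' difference, ∂[p,q] = q − p.
This gives a 6×12 integer matrix of rank 5; reducing to Smith normal form yields diagonal entries (1,1,1,1,1).

The boundary map ∂_2: C_2 → C_1 acts by ∂[p,q,r] = [q,r] − [p,r] + [p,q]. For instance
  ∂ace = ce − ae + ac,
  ∂def = ef − df + de.
As a 12×6 matrix over Z this has rank 6, with invariant factors (1,1,1,1,1,1).

Now H_k = ker ∂_k / im ∂_{k+1}, so:

  H_0: rank C_0 − rank ∂_1 = 6 − 5 = 1, and the invariant factors of ∂_1 are all 1, so H_0 ≅ Z.
  H_1: rank ker ∂_1 − rank ∂_2 = (12 − 5) − 6 = 1, and the invariant factors of ∂_2 are all 1, so H_1 ≅ Z.
  H_2: rank ker ∂_2 − rank ∂_3 = (6 − 6) − 0 = 0, and there is no ∂_3, so H_2 ≅ 0.

H_0 = Z,  H_1 = Z,  H_2 = 0.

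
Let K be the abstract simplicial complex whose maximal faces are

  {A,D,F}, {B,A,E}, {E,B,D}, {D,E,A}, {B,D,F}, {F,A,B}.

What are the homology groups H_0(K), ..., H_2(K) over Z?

H_0 = Z,  H_1 = 0,  H_2 = Z.

We work with the vertex ordering A < B < D < E < F. The simplices of K, each written with vertices in increasing order, are:

  0-simplices (5): A, B, D, E, F
  1-simplices (9): AB, AD, AE, AF, BD, BE, BF, DE, DF
  2-simplices (6): ABE, ABF, ADE, ADF, BDE, BDF

giving chain groups C_0 ≅ Z^5, C_1 ≅ Z^9, C_2 ≅ Z^6.

Boundary ∂_1: C_1 → C_0 is given by ∂[p,q] = [q] − [p]. For instance
  ∂DF = F − D.
The resulting 5×9 matrix has rank 4, and its Smith normal form has invariant factors (1,1,1,1).

Boundary ∂_2: C_2 → C_1 acts by ∂[p,q,r] = [q,r] − [p,r] + [p,q]. For instance
  ∂ADE = DE − AE + AD,
  ∂ADF = DF − AF + AD.
As a 9×6 matrix over Z this has rank 5, with invariant factors (1,1,1,1,1).

Now H_k = ker ∂_k / im ∂_{k+1}, so:

  H_0: rank C_0 − rank ∂_1 = 5 − 4 = 1, and the invariant factors of ∂_1 are all 1, so H_0 = Z.
  H_1: rank ker ∂_1 − rank ∂_2 = (9 − 4) − 5 = 0, and the invariant factors of ∂_2 are all 1, so H_1 = 0.
  H_2: rank ker ∂_2 − rank ∂_3 = (6 − 5) − 0 = 1, and there is no ∂_3, so H_2 = Z.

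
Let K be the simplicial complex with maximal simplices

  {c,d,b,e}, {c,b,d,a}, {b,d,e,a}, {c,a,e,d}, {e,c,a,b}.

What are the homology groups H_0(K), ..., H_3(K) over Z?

H_0 ≅ Z,  H_1 = 0,  H_2 = 0,  H_3 ≅ Z.

Order the vertices as a < b < c < d < e. Listing each simplex with vertices in this order, K has dimension 3 with simplices:

  0-simplices (5): a, b, c, d, e
  1-simplices (10): ab, ac, ad, ae, bc, bd, be, cd, ce, de
  2-simplices (10): abc, abd, abe, acd, ace, ade, bcd, bce, bde, cde
  3-simplices (5): abcd, abce, abde, acde, bcde

giving chain groups C_0 ≅ Z^5, C_1 ≅ Z^10, C_2 ≅ Z^10, C_3 ≅ Z^5.

Boundary ∂_1: C_1 → C_0 maps an edge to its endpoints' difference, ∂[p,q] = q − p.
The 5×10 boundary matrix has rank 4 and Smith normal form diag(1,1,1,1).

Boundary ∂_2: C_2 → C_1 maps a triangle to the signed sum of its edges. For instance
  ∂bde = de − be + bd,
  ∂abc = bc − ac + ab.
As a 10×10 matrix over Z this has rank 6, with invariant factors (1,1,1,1,1,1).

Boundary ∂_3: C_3 → C_2 sends each 3-simplex σ to the alternating sum Σ_i (−1)^i (σ with its i-th vertex removed). For instance
  ∂abde = bde − ade + abe − abd,
  ∂bcde = cde − bde + bce − bcd.
The resulting 10×5 matrix has rank 4, and its Smith normal form has invariant factors (1,1,1,1).

From H_k ≅ ker(∂_k) / im(∂_{k+1}) we obtain:

  H_0: rank C_0 − rank ∂_1 = 5 − 4 = 1, and the invariant factors of ∂_1 are all 1, so H_0 ≅ Z.
  H_1: rank ker ∂_1 − rank ∂_2 = (10 − 4) − 6 = 0, and the invariant factors of ∂_2 are all 1, so H_1 ≅ 0.
  H_2: rank ker ∂_2 − rank ∂_3 = (10 − 6) − 4 = 0, and the invariant factors of ∂_3 are all 1, so H_2 ≅ 0.
  H_3: rank ker ∂_3 − rank ∂_4 = (5 − 4) − 0 = 1, and there is no ∂_4, so H_3 ≅ Z.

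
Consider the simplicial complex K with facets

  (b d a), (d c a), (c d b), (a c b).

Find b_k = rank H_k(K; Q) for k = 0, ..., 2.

Fix the vertex order a < b < c < d and write every simplex with vertices in increasing order. Then dim K = 2 and the simplices of K are:

  0-simplices (4): a, b, c, d
  1-simplices (6): ab, ac, ad, bc, bd, cd
  2-simplices (4): abc, abd, acd, bcd

giving chain groups C_0 ≅ Z^4, C_1 ≅ Z^6, C_2 ≅ Z^4.

Boundary ∂_1: C_1 → C_0 sends each edge [p,q] (with p < q) to q − p.
As a 4×6 matrix over Z this has rank 3, with invariant factors (1,1,1).

The boundary map ∂_2: C_2 → C_1 sends each 2-simplex [p,q,r] to [q,r] − [p,r] + [p,q]. For instance
  ∂bcd = cd − bd + bc,
  ∂abd = bd − ad + ab.
The 6×4 boundary matrix has rank 3 and Smith normal form diag(1,1,1).

Reading off H_k = ker ∂_k / im ∂_{k+1}:

  H_0: rank C_0 − rank ∂_1 = 4 − 3 = 1, and the invariant factors of ∂_1 are all 1, so H_0 = Z.
  H_1: rank ker ∂_1 − rank ∂_2 = (6 − 3) − 3 = 0, and the invariant factors of ∂_2 are all 1, so H_1 = 0.
  H_2: rank ker ∂_2 − rank ∂_3 = (4 − 3) − 0 = 1, and there is no ∂_3, so H_2 = Z.

As a check, the Euler characteristic is 4 − 6 + 4 = 2, which agrees with 1 − 0 + 1 = 2.

Hence the Betti numbers are b_0 = 1, b_1 = 0, b_2 = 1.

b_0 = 1, b_1 = 0, b_2 = 1.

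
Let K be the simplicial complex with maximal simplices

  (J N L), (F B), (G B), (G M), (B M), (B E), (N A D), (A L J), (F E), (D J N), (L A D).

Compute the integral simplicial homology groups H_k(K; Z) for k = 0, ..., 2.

Take the total order A < B < D < E < F < G < J < L < M < N on the vertex set. Then K (dimension 2) consists of the simplices:

  0-simplices (10): A, B, D, E, F, G, J, L, M, N
  1-simplices (16): AD, AJ, AL, AN, BE, BF, BG, BM, DJ, DL, DN, EF, GM, JL, JN, LN
  2-simplices (5): ADL, ADN, AJL, DJN, JLN

so the chain groups are C_0 ≅ Z^10, C_1 ≅ Z^16, C_2 ≅ Z^5.

Boundary ∂_1: C_1 → C_0 maps an edge to its endpoints' difference, ∂[p,q] = q − p.
The resulting 10×16 matrix has rank 8, and its Smith normal form has invariant factors (1,1,1,1,1,1,1,1).

Boundary ∂_2: C_2 → C_1 sends each 2-simplex [p,q,r] to [q,r] − [p,r] + [p,q]. For instance
  ∂AJL = JL − AL + AJ,
  ∂ADN = DN − AN + AD.
The 16×5 boundary matrix has rank 5 and Smith normal form diag(1,1,1,1,1).

Reading off H_k = ker ∂_k / im ∂_{k+1}:

  H_0: rank C_0 − rank ∂_1 = 10 − 8 = 2, and the invariant factors of ∂_1 are all 1, so H_0 = Z^2.
  H_1: rank ker ∂_1 − rank ∂_2 = (16 − 8) − 5 = 3, and the invariant factors of ∂_2 are all 1, so H_1 = Z^3.
  H_2: rank ker ∂_2 − rank ∂_3 = (5 − 5) − 0 = 0, and there is no ∂_3, so H_2 = 0.

(K is a triangulation of the disjoint union of the Möbius band and a wedge of 2 circles.)

H_0 ≅ Z^2,  H_1 ≅ Z^3,  H_2 = 0.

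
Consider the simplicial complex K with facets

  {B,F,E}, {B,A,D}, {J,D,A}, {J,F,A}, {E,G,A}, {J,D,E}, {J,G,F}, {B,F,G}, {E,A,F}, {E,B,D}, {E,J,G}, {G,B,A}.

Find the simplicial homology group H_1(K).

H_1 = Z/2.

Fix the vertex order A < B < D < E < F < G < J and write every simplex with vertices in increasing order. Then dim K = 2 and the simplices of K are:

  0-simplices (7): A, B, D, E, F, G, J
  1-simplices (18): AB, AD, AE, AF, AG, AJ, BD, BE, BF, BG, DE, DJ, EF, EG, EJ, FG, FJ, GJ
  2-simplices (12): ABD, ABG, ADJ, AEF, AEG, AFJ, BDE, BEF, BFG, DEJ, EGJ, FGJ

so the chain groups are C_0 ≅ Z^7, C_1 ≅ Z^18, C_2 ≅ Z^12.

∂_1: C_1 → C_0 is given by ∂[p,q] = [q] − [p].
The resulting 7×18 matrix has rank 6, and its Smith normal form has invariant factors (1,1,1,1,1,1).

Boundary ∂_2: C_2 → C_1 acts by ∂[p,q,r] = [q,r] − [p,r] + [p,q]. For instance
  ∂BFG = FG − BG + BF,
  ∂BDE = DE − BE + BD.
This gives a 18×12 integer matrix of rank 12; reducing to Smith normal form yields diagonal entries (1,1,1,1,1,1,1,1,1,1,1,2).

Now H_k = ker ∂_k / im ∂_{k+1}, so:

  H_1: rank ker ∂_1 − rank ∂_2 = (18 − 6) − 12 = 0, and ∂_2 has invariant factor 2 > 1, so H_1 = Z/2.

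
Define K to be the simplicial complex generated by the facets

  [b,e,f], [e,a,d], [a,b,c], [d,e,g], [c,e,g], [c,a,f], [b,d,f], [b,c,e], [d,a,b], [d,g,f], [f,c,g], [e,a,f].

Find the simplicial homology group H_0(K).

We work with the vertex ordering a < b < c < d < e < f < g. The simplices of K, each written with vertices in increasing order, are:

  0-simplices (7): a, b, c, d, e, f, g
  1-simplices (18): ab, ac, ad, ae, af, bc, bd, be, bf, ce, cf, cg, de, df, dg, ef, eg, fg
  2-simplices (12): abc, abd, acf, ade, aef, bce, bdf, bef, ceg, cfg, deg, dfg

Hence C_0 ≅ Z^7, C_1 ≅ Z^18, C_2 ≅ Z^12.

∂_1: C_1 → C_0 is given by ∂[p,q] = [q] − [p]. For instance
  ∂be = e − b.
This gives a 7×18 integer matrix of rank 6; reducing to Smith normal form yields diagonal entries (1,1,1,1,1,1).

∂_2: C_2 → C_1 acts by ∂[p,q,r] = [q,r] − [p,r] + [p,q]. For instance
  ∂ceg = eg − cg + ce,
  ∂abd = bd − ad + ab.
As a 18×12 matrix over Z this has rank 12, with invariant factors (1,1,1,1,1,1,1,1,1,1,1,2).

Now H_k = ker ∂_k / im ∂_{k+1}, so:

  H_0: rank C_0 − rank ∂_1 = 7 − 6 = 1, and the invariant factors of ∂_1 are all 1, so H_0 ≅ Z.

H_0 ≅ Z.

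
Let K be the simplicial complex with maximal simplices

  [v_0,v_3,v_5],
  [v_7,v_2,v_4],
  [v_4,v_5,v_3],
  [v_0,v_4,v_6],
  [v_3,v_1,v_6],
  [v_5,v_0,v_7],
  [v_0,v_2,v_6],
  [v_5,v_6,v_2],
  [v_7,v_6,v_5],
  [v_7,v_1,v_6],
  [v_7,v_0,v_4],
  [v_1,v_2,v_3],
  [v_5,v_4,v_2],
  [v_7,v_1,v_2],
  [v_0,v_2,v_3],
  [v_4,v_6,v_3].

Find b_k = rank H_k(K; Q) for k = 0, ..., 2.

b_0 = 1, b_1 = 2, b_2 = 1.

K has 8 vertices, 24 edges, 16 triangles.
rank ∂_0 = 0, rank ∂_1 = 7 ⇒ b_0 = 8 − 0 − 7 = 1; all invariant factors of ∂_1 are 1 so no torsion. So H_0 ≅ Z.
rank ∂_1 = 7, rank ∂_2 = 15 ⇒ b_1 = 24 − 7 − 15 = 2; all invariant factors of ∂_2 are 1 so no torsion. So H_1 ≅ Z^2.
rank ∂_2 = 15, rank ∂_3 = 0 ⇒ b_2 = 16 − 15 − 0 = 1. So H_2 ≅ Z.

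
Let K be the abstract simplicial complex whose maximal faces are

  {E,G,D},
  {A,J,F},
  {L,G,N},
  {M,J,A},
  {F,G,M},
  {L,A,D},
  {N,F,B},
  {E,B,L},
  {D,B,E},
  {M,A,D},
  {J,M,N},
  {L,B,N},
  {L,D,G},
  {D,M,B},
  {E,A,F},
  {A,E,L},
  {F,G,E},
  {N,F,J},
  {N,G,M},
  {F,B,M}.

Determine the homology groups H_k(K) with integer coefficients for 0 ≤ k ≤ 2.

H_0 ≅ Z,  H_1 ≅ Z ⊕ Z_2,  H_2 = 0.

We work with the vertex ordering A < B < D < E < F < G < J < L < M < N. The simplices of K, each written with vertices in increasing order, are:

  0-simplices (10): A, B, D, E, F, G, J, L, M, N
  1-simplices (30): AD, AE, AF, AJ, AL, AM, BD, BE, BF, BL, BM, BN, DE, DG, DL, DM, EF, EG, EL, FG, FJ, FM, FN, GL, GM, GN, JM, JN, LN, MN
  2-simplices (20): ADL, ADM, AEF, AEL, AFJ, AJM, BDE, BDM, BEL, BFM, BFN, BLN, DEG, DGL, EFG, FGM, FJN, GLN, GMN, JMN

giving chain groups C_0 ≅ Z^10, C_1 ≅ Z^30, C_2 ≅ Z^20.

Boundary ∂_1: C_1 → C_0 maps an edge to its endpoints' difference, ∂[p,q] = q − p. For instance
  ∂AM = M − A.
As a 10×30 matrix over Z this has rank 9, with invariant factors (1,1,1,1,1,1,1,1,1).

The boundary map ∂_2: C_2 → C_1 acts by ∂[p,q,r] = [q,r] − [p,r] + [p,q]. For instance
  ∂AFJ = FJ − AJ + AF,
  ∂ADM = DM − AM + AD.
The resulting 30×20 matrix has rank 20, and its Smith normal form has invariant factors (1,1,1,1,1,1,1,1,1,1,1,1,1,1,1,1,1,1,1,2).

Computing H_k = (kernel of ∂_k) / (image of ∂_{k+1}):

  H_0: rank C_0 − rank ∂_1 = 10 − 9 = 1, and the invariant factors of ∂_1 are all 1, so H_0 = Z.
  H_1: rank ker ∂_1 − rank ∂_2 = (30 − 9) − 20 = 1, and ∂_2 has invariant factor 2 > 1, so H_1 = Z ⊕ Z_2.
  H_2: rank ker ∂_2 − rank ∂_3 = (20 − 20) − 0 = 0, and there is no ∂_3, so H_2 = 0.

(K is a triangulation of the Klein bottle.)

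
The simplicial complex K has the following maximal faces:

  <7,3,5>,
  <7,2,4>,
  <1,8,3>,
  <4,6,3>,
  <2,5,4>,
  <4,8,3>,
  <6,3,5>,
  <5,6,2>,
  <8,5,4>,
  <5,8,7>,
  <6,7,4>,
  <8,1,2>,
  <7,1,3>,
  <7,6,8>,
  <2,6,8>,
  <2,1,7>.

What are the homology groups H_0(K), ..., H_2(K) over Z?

Order the vertices as 1 < 2 < 3 < 4 < 5 < 6 < 7 < 8. Listing each simplex with vertices in this order, K has dimension 2 with simplices:

  0-simplices (8): [1], [2], [3], [4], [5], [6], [7], [8]
  1-simplices (24): (24 of them)
  2-simplices (16): [1,2,7], [1,2,8], [1,3,7], [1,3,8], [2,4,5], [2,4,7], [2,5,6], [2,6,8], [3,4,6], [3,4,8], [3,5,6], [3,5,7], [4,5,8], [4,6,7], [5,7,8], [6,7,8]

giving chain groups C_0 ≅ Z^8, C_1 ≅ Z^24, C_2 ≅ Z^16.

Boundary ∂_1: C_1 → C_0 is given by ∂[p,q] = [q] − [p]. For instance
  ∂[1,2] = [2] − [1].
The 8×24 boundary matrix has rank 7 and Smith normal form diag(1,1,1,1,1,1,1).

Boundary ∂_2: C_2 → C_1 maps a triangle to the signed sum of its edges. For instance
  ∂[6,7,8] = [7,8] − [6,8] + [6,7],
  ∂[1,3,7] = [3,7] − [1,7] + [1,3].
This gives a 24×16 integer matrix of rank 15; reducing to Smith normal form yields diagonal entries (1,1,1,1,1,1,1,1,1,1,1,1,1,1,1).

Computing H_k = (kernel of ∂_k) / (image of ∂_{k+1}):

  H_0: rank C_0 − rank ∂_1 = 8 − 7 = 1, and the invariant factors of ∂_1 are all 1, so H_0 = Z.
  H_1: rank ker ∂_1 − rank ∂_2 = (24 − 7) − 15 = 2, and the invariant factors of ∂_2 are all 1, so H_1 = Z^2.
  H_2: rank ker ∂_2 − rank ∂_3 = (16 − 15) − 0 = 1, and there is no ∂_3, so H_2 = Z.

H_0 ≅ Z,  H_1 ≅ Z^2,  H_2 ≅ Z.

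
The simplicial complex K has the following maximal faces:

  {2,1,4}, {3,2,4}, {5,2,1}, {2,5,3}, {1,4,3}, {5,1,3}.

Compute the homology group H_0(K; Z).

H_0 ≅ Z.

Take the total order 1 < 2 < 3 < 4 < 5 on the vertex set. Then K (dimension 2) consists of the simplices:

  0-simplices (5): [1], [2], [3], [4], [5]
  1-simplices (9): [1,2], [1,3], [1,4], [1,5], [2,3], [2,4], [2,5], [3,4], [3,5]
  2-simplices (6): [1,2,4], [1,2,5], [1,3,4], [1,3,5], [2,3,4], [2,3,5]

so the chain groups are C_0 ≅ Z^5, C_1 ≅ Z^9, C_2 ≅ Z^6.

The boundary map ∂_1: C_1 → C_0 maps an edge to its endpoints' difference, ∂[p,q] = q − p.
As a 5×9 matrix over Z this has rank 4, with invariant factors (1,1,1,1).

The boundary map ∂_2: C_2 → C_1 acts by ∂[p,q,r] = [q,r] − [p,r] + [p,q]. For instance
  ∂[2,3,5] = [3,5] − [2,5] + [2,3],
  ∂[2,3,4] = [3,4] − [2,4] + [2,3].
As a 9×6 matrix over Z this has rank 5, with invariant factors (1,1,1,1,1).

Now H_k = ker ∂_k / im ∂_{k+1}, so:

  H_0: rank C_0 − rank ∂_1 = 5 − 4 = 1, and the invariant factors of ∂_1 are all 1, so H_0 = Z.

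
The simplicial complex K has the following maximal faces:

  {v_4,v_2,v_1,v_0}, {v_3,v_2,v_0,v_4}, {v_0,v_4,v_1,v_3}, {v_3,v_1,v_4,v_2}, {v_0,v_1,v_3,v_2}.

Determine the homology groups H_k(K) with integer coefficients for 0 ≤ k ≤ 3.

Fix the vertex order v_0 < v_1 < v_2 < v_3 < v_4 and write every simplex with vertices in increasing order. Then dim K = 3 and the simplices of K are:

  0-simplices (5): [v_0], [v_1], [v_2], [v_3], [v_4]
  1-simplices (10): [v_0,v_1], [v_0,v_2], [v_0,v_3], [v_0,v_4], [v_1,v_2], [v_1,v_3], [v_1,v_4], [v_2,v_3], [v_2,v_4], [v_3,v_4]
  2-simplices (10): [v_0,v_1,v_2], [v_0,v_1,v_3], [v_0,v_1,v_4], [v_0,v_2,v_3], [v_0,v_2,v_4], [v_0,v_3,v_4], [v_1,v_2,v_3], [v_1,v_2,v_4], [v_1,v_3,v_4], [v_2,v_3,v_4]
  3-simplices (5): [v_0,v_1,v_2,v_3], [v_0,v_1,v_2,v_4], [v_0,v_1,v_3,v_4], [v_0,v_2,v_3,v_4], [v_1,v_2,v_3,v_4]

so the chain groups are C_0 ≅ Z^5, C_1 ≅ Z^10, C_2 ≅ Z^10, C_3 ≅ Z^5.

Boundary ∂_1: C_1 → C_0 maps an edge to its endpoints' difference, ∂[p,q] = q − p. For instance
  ∂[v_1,v_4] = [v_4] − [v_1].
The resulting 5×10 matrix has rank 4, and its Smith normal form has invariant factors (1,1,1,1).

Boundary ∂_2: C_2 → C_1 maps a triangle to the signed sum of its edges. For instance
  ∂[v_0,v_1,v_2] = [v_1,v_2] − [v_0,v_2] + [v_0,v_1],
  ∂[v_2,v_3,v_4] = [v_3,v_4] − [v_2,v_4] + [v_2,v_3].
This gives a 10×10 integer matrix of rank 6; reducing to Smith normal form yields diagonal entries (1,1,1,1,1,1).

The boundary map ∂_3: C_3 → C_2 sends each 3-simplex σ to the alternating sum Σ_i (−1)^i (σ with its i-th vertex removed). For instance
  ∂[v_0,v_1,v_2,v_3] = [v_1,v_2,v_3] − [v_0,v_2,v_3] + [v_0,v_1,v_3] − [v_0,v_1,v_2],
  ∂[v_0,v_1,v_3,v_4] = [v_1,v_3,v_4] − [v_0,v_3,v_4] + [v_0,v_1,v_4] − [v_0,v_1,v_3].
As a 10×5 matrix over Z this has rank 4, with invariant factors (1,1,1,1).

From H_k ≅ ker(∂_k) / im(∂_{k+1}) we obtain:

  H_0: rank C_0 − rank ∂_1 = 5 − 4 = 1, and the invariant factors of ∂_1 are all 1, so H_0 ≅ Z.
  H_1: rank ker ∂_1 − rank ∂_2 = (10 − 4) − 6 = 0, and the invariant factors of ∂_2 are all 1, so H_1 ≅ 0.
  H_2: rank ker ∂_2 − rank ∂_3 = (10 − 6) − 4 = 0, and the invariant factors of ∂_3 are all 1, so H_2 ≅ 0.
  H_3: rank ker ∂_3 − rank ∂_4 = (5 − 4) − 0 = 1, and there is no ∂_4, so H_3 ≅ Z.

H_0 = Z,  H_1 = 0,  H_2 = 0,  H_3 = Z.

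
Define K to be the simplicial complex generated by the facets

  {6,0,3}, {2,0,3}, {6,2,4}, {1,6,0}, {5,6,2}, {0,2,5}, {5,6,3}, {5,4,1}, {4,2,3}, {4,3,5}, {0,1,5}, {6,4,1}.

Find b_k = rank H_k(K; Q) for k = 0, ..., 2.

Order the vertices as 0 < 1 < 2 < 3 < 4 < 5 < 6. Listing each simplex with vertices in this order, K has dimension 2 with simplices:

  0-simplices (7): [0], [1], [2], [3], [4], [5], [6]
  1-simplices (18): [0,1], [0,2], [0,3], [0,5], [0,6], [1,4], [1,5], [1,6], [2,3], [2,4], [2,5], [2,6], [3,4], [3,5], [3,6], [4,5], [4,6], [5,6]
  2-simplices (12): [0,1,5], [0,1,6], [0,2,3], [0,2,5], [0,3,6], [1,4,5], [1,4,6], [2,3,4], [2,4,6], [2,5,6], [3,4,5], [3,5,6]

so the chain groups are C_0 ≅ Z^7, C_1 ≅ Z^18, C_2 ≅ Z^12.

The boundary map ∂_1: C_1 → C_0 sends each edge [p,q] (with p < q) to q − p. For instance
  ∂[0,1] = [1] − [0].
The resulting 7×18 matrix has rank 6, and its Smith normal form has invariant factors (1,1,1,1,1,1).

∂_2: C_2 → C_1 acts by ∂[p,q,r] = [q,r] − [p,r] + [p,q]. For instance
  ∂[0,1,5] = [1,5] − [0,5] + [0,1],
  ∂[0,3,6] = [3,6] − [0,6] + [0,3].
This gives a 18×12 integer matrix of rank 12; reducing to Smith normal form yields diagonal entries (1,1,1,1,1,1,1,1,1,1,1,2).

From H_k ≅ ker(∂_k) / im(∂_{k+1}) we obtain:

  H_0: rank C_0 − rank ∂_1 = 7 − 6 = 1, and the invariant factors of ∂_1 are all 1, so H_0 = Z.
  H_1: rank ker ∂_1 − rank ∂_2 = (18 − 6) − 12 = 0, and ∂_2 has invariant factor 2 > 1, so H_1 = Z/2.
  H_2: rank ker ∂_2 − rank ∂_3 = (12 − 12) − 0 = 0, and there is no ∂_3, so H_2 = 0.

(K is a triangulation of the real projective plane RP^2.)

Hence the Betti numbers are b_0 = 1, b_1 = 0, b_2 = 0.

b_0 = 1, b_1 = 0, b_2 = 0.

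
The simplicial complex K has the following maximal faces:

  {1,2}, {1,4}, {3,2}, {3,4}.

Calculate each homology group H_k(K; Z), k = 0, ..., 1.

Order the vertices as 1 < 2 < 3 < 4. Listing each simplex with vertices in this order, K has dimension 1 with simplices:

  0-simplices (4): [1], [2], [3], [4]
  1-simplices (4): [1,2], [1,4], [2,3], [3,4]

giving chain groups C_0 ≅ Z^4, C_1 ≅ Z^4.

The boundary map ∂_1: C_1 → C_0 maps an edge to its endpoints' difference, ∂[p,q] = q − p. For instance
  ∂[1,2] = [2] − [1].
As a 4×4 matrix over Z this has rank 3, with invariant factors (1,1,1).

Reading off H_k = ker ∂_k / im ∂_{k+1}:

  H_0: rank C_0 − rank ∂_1 = 4 − 3 = 1, and the invariant factors of ∂_1 are all 1, so H_0 ≅ Z.
  H_1: rank ker ∂_1 − rank ∂_2 = (4 − 3) − 0 = 1, and there is no ∂_2, so H_1 ≅ Z.

As a check, the Euler characteristic is 4 − 4 = 0, which agrees with 1 − 1 = 0.

H_0 = Z,  H_1 = Z.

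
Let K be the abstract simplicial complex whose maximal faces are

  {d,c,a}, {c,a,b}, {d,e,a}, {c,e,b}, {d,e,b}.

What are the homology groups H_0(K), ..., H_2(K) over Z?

H_0 ≅ Z,  H_1 ≅ Z,  H_2 = 0.

Order the vertices as a < b < c < d < e. Listing each simplex with vertices in this order, K has dimension 2 with simplices:

  0-simplices (5): a, b, c, d, e
  1-simplices (10): ab, ac, ad, ae, bc, bd, be, cd, ce, de
  2-simplices (5): abc, acd, ade, bce, bde

Hence C_0 ≅ Z^5, C_1 ≅ Z^10, C_2 ≅ Z^5.

∂_1: C_1 → C_0 is given by ∂[p,q] = [q] − [p].
The 5×10 boundary matrix has rank 4 and Smith normal form diag(1,1,1,1).

Boundary ∂_2: C_2 → C_1 acts by ∂[p,q,r] = [q,r] − [p,r] + [p,q]. For instance
  ∂abc = bc − ac + ab,
  ∂bce = ce − be + bc.
As a 10×5 matrix over Z this has rank 5, with invariant factors (1,1,1,1,1).

From H_k ≅ ker(∂_k) / im(∂_{k+1}) we obtain:

  H_0: rank C_0 − rank ∂_1 = 5 − 4 = 1, and the invariant factors of ∂_1 are all 1, so H_0 = Z.
  H_1: rank ker ∂_1 − rank ∂_2 = (10 − 4) − 5 = 1, and the invariant factors of ∂_2 are all 1, so H_1 = Z.
  H_2: rank ker ∂_2 − rank ∂_3 = (5 − 5) − 0 = 0, and there is no ∂_3, so H_2 = 0.

(K is a triangulation of the Möbius band.)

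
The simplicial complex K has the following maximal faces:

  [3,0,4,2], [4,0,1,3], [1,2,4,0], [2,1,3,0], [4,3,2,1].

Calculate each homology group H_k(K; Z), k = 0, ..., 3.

H_0 ≅ Z,  H_1 = 0,  H_2 = 0,  H_3 ≅ Z.

Take the total order 0 < 1 < 2 < 3 < 4 on the vertex set. Then K (dimension 3) consists of the simplices:

  0-simplices (5): [0], [1], [2], [3], [4]
  1-simplices (10): [0,1], [0,2], [0,3], [0,4], [1,2], [1,3], [1,4], [2,3], [2,4], [3,4]
  2-simplices (10): [0,1,2], [0,1,3], [0,1,4], [0,2,3], [0,2,4], [0,3,4], [1,2,3], [1,2,4], [1,3,4], [2,3,4]
  3-simplices (5): [0,1,2,3], [0,1,2,4], [0,1,3,4], [0,2,3,4], [1,2,3,4]

so the chain groups are C_0 ≅ Z^5, C_1 ≅ Z^10, C_2 ≅ Z^10, C_3 ≅ Z^5.

The boundary map ∂_1: C_1 → C_0 maps an edge to its endpoints' difference, ∂[p,q] = q − p. For instance
  ∂[0,4] = [4] − [0].
As a 5×10 matrix over Z this has rank 4, with invariant factors (1,1,1,1).

Boundary ∂_2: C_2 → C_1 acts by ∂[p,q,r] = [q,r] − [p,r] + [p,q]. For instance
  ∂[0,1,3] = [1,3] − [0,3] + [0,1],
  ∂[0,2,3] = [2,3] − [0,3] + [0,2].
This gives a 10×10 integer matrix of rank 6; reducing to Smith normal form yields diagonal entries (1,1,1,1,1,1).

Boundary ∂_3: C_3 → C_2 sends each 3-simplex σ to the alternating sum Σ_i (−1)^i (σ with its i-th vertex removed). For instance
  ∂[0,2,3,4] = [2,3,4] − [0,3,4] + [0,2,4] − [0,2,3],
  ∂[0,1,2,4] = [1,2,4] − [0,2,4] + [0,1,4] − [0,1,2].
The resulting 10×5 matrix has rank 4, and its Smith normal form has invariant factors (1,1,1,1).

Now H_k = ker ∂_k / im ∂_{k+1}, so:

  H_0: rank C_0 − rank ∂_1 = 5 − 4 = 1, and the invariant factors of ∂_1 are all 1, so H_0 = Z.
  H_1: rank ker ∂_1 − rank ∂_2 = (10 − 4) − 6 = 0, and the invariant factors of ∂_2 are all 1, so H_1 = 0.
  H_2: rank ker ∂_2 − rank ∂_3 = (10 − 6) − 4 = 0, and the invariant factors of ∂_3 are all 1, so H_2 = 0.
  H_3: rank ker ∂_3 − rank ∂_4 = (5 − 4) − 0 = 1, and there is no ∂_4, so H_3 = Z.

As a check, the Euler characteristic is 5 − 10 + 10 − 5 = 0, which agrees with 1 − 0 + 0 − 1 = 0.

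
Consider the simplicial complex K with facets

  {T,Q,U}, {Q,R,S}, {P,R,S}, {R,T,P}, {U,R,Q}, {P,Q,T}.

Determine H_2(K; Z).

We work with the vertex ordering P < Q < R < S < T < U. The simplices of K, each written with vertices in increasing order, are:

  0-simplices (6): P, Q, R, S, T, U
  1-simplices (12): PQ, PR, PS, PT, QR, QS, QT, QU, RS, RT, RU, TU
  2-simplices (6): PQT, PRS, PRT, QRS, QRU, QTU

giving chain groups C_0 ≅ Z^6, C_1 ≅ Z^12, C_2 ≅ Z^6.

Boundary ∂_1: C_1 → C_0 is given by ∂[p,q] = [q] − [p]. For instance
  ∂QT = T − Q.
This gives a 6×12 integer matrix of rank 5; reducing to Smith normal form yields diagonal entries (1,1,1,1,1).

The boundary map ∂_2: C_2 → C_1 sends each 2-simplex [p,q,r] to [q,r] − [p,r] + [p,q]. For instance
  ∂PQT = QT − PT + PQ,
  ∂QRU = RU − QU + QR.
The resulting 12×6 matrix has rank 6, and its Smith normal form has invariant factors (1,1,1,1,1,1).

From H_k ≅ ker(∂_k) / im(∂_{k+1}) we obtain:

  H_2: rank ker ∂_2 − rank ∂_3 = (6 − 6) − 0 = 0, and there is no ∂_3, so H_2 ≅ 0.

H_2 ≅ 0.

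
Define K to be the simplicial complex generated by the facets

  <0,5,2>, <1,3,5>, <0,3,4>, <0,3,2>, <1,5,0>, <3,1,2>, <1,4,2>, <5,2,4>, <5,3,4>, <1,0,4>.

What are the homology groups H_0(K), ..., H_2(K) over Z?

H_0 ≅ Z,  H_1 ≅ Z/2,  H_2 = 0.

We work with the vertex ordering 0 < 1 < 2 < 3 < 4 < 5. The simplices of K, each written with vertices in increasing order, are:

  0-simplices (6): [0], [1], [2], [3], [4], [5]
  1-simplices (15): [0,1], [0,2], [0,3], [0,4], [0,5], [1,2], [1,3], [1,4], [1,5], [2,3], [2,4], [2,5], [3,4], [3,5], [4,5]
  2-simplices (10): [0,1,4], [0,1,5], [0,2,3], [0,2,5], [0,3,4], [1,2,3], [1,2,4], [1,3,5], [2,4,5], [3,4,5]

so the chain groups are C_0 ≅ Z^6, C_1 ≅ Z^15, C_2 ≅ Z^10.

The boundary map ∂_1: C_1 → C_0 maps an edge to its endpoints' difference, ∂[p,q] = q − p.
This gives a 6×15 integer matrix of rank 5; reducing to Smith normal form yields diagonal entries (1,1,1,1,1).

The boundary map ∂_2: C_2 → C_1 maps a triangle to the signed sum of its edges. For instance
  ∂[1,2,3] = [2,3] − [1,3] + [1,2],
  ∂[0,2,5] = [2,5] − [0,5] + [0,2].
As a 15×10 matrix over Z this has rank 10, with invariant factors (1,1,1,1,1,1,1,1,1,2).

Computing H_k = (kernel of ∂_k) / (image of ∂_{k+1}):

  H_0: rank C_0 − rank ∂_1 = 6 − 5 = 1, and the invariant factors of ∂_1 are all 1, so H_0 ≅ Z.
  H_1: rank ker ∂_1 − rank ∂_2 = (15 − 5) − 10 = 0, and ∂_2 has invariant factor 2 > 1, so H_1 ≅ Z/2.
  H_2: rank ker ∂_2 − rank ∂_3 = (10 − 10) − 0 = 0, and there is no ∂_3, so H_2 ≅ 0.

(K is a triangulation of the real projective plane RP^2.)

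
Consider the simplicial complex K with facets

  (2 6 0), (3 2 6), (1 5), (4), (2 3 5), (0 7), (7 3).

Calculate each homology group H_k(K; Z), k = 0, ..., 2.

Take the total order 0 < 1 < 2 < 3 < 4 < 5 < 6 < 7 on the vertex set. Then K (dimension 2) consists of the simplices:

  0-simplices (8): [0], [1], [2], [3], [4], [5], [6], [7]
  1-simplices (10): [0,2], [0,6], [0,7], [1,5], [2,3], [2,5], [2,6], [3,5], [3,6], [3,7]
  2-simplices (3): [0,2,6], [2,3,5], [2,3,6]

Hence C_0 ≅ Z^8, C_1 ≅ Z^10, C_2 ≅ Z^3.

∂_1: C_1 → C_0 is given by ∂[p,q] = [q] − [p].
The 8×10 boundary matrix has rank 6 and Smith normal form diag(1,1,1,1,1,1).

The boundary map ∂_2: C_2 → C_1 sends each 2-simplex [p,q,r] to [q,r] − [p,r] + [p,q]. For instance
  ∂[2,3,5] = [3,5] − [2,5] + [2,3],
  ∂[2,3,6] = [3,6] − [2,6] + [2,3].
The resulting 10×3 matrix has rank 3, and its Smith normal form has invariant factors (1,1,1).

From H_k ≅ ker(∂_k) / im(∂_{k+1}) we obtain:

  H_0: rank C_0 − rank ∂_1 = 8 − 6 = 2, and the invariant factors of ∂_1 are all 1, so H_0 = Z^2.
  H_1: rank ker ∂_1 − rank ∂_2 = (10 − 6) − 3 = 1, and the invariant factors of ∂_2 are all 1, so H_1 = Z.
  H_2: rank ker ∂_2 − rank ∂_3 = (3 − 3) − 0 = 0, and there is no ∂_3, so H_2 = 0.

H_0 = Z^2,  H_1 = Z,  H_2 = 0.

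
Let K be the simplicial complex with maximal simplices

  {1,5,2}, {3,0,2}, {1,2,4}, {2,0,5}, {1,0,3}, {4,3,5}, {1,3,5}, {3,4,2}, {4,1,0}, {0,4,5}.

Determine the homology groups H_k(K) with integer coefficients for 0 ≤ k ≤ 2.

H_0 = Z,  H_1 = Z/2,  H_2 = 0.

K has 6 vertices, 15 edges, 10 triangles.
rank ∂_0 = 0, rank ∂_1 = 5 ⇒ b_0 = 6 − 0 − 5 = 1; all invariant factors of ∂_1 are 1 so no torsion. So H_0 ≅ Z.
rank ∂_1 = 5, rank ∂_2 = 10 ⇒ b_1 = 15 − 5 − 10 = 0; ∂_2 has invariant factor(s) [2] giving torsion. So H_1 ≅ Z/2.
rank ∂_2 = 10, rank ∂_3 = 0 ⇒ b_2 = 10 − 10 − 0 = 0. So H_2 ≅ 0.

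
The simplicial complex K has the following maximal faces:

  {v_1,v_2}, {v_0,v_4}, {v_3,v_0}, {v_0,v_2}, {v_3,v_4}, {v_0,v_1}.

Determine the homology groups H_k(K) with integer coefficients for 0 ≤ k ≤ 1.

Fix the vertex order v_0 < v_1 < v_2 < v_3 < v_4 and write every simplex with vertices in increasing order. Then dim K = 1 and the simplices of K are:

  0-simplices (5): [v_0], [v_1], [v_2], [v_3], [v_4]
  1-simplices (6): [v_0,v_1], [v_0,v_2], [v_0,v_3], [v_0,v_4], [v_1,v_2], [v_3,v_4]

Hence C_0 ≅ Z^5, C_1 ≅ Z^6.

∂_1: C_1 → C_0 sends each edge [p,q] (with p < q) to q − p. For instance
  ∂[v_0,v_2] = [v_2] − [v_0].
The 5×6 boundary matrix has rank 4 and Smith normal form diag(1,1,1,1).

Reading off H_k = ker ∂_k / im ∂_{k+1}:

  H_0: rank C_0 − rank ∂_1 = 5 − 4 = 1, and the invariant factors of ∂_1 are all 1, so H_0 ≅ Z.
  H_1: rank ker ∂_1 − rank ∂_2 = (6 − 4) − 0 = 2, and there is no ∂_2, so H_1 ≅ Z^2.

As a check, the Euler characteristic is 5 − 6 = -1, which agrees with 1 − 2 = -1.

H_0 ≅ Z,  H_1 ≅ Z^2.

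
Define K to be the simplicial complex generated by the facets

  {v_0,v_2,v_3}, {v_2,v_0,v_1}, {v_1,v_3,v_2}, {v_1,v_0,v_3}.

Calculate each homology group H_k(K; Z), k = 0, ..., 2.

H_0 ≅ Z,  H_1 = 0,  H_2 ≅ Z.

We work with the vertex ordering v_0 < v_1 < v_2 < v_3. The simplices of K, each written with vertices in increasing order, are:

  0-simplices (4): [v_0], [v_1], [v_2], [v_3]
  1-simplices (6): [v_0,v_1], [v_0,v_2], [v_0,v_3], [v_1,v_2], [v_1,v_3], [v_2,v_3]
  2-simplices (4): [v_0,v_1,v_2], [v_0,v_1,v_3], [v_0,v_2,v_3], [v_1,v_2,v_3]

giving chain groups C_0 ≅ Z^4, C_1 ≅ Z^6, C_2 ≅ Z^4.

The boundary map ∂_1: C_1 → C_0 is given by ∂[p,q] = [q] − [p].
This gives a 4×6 integer matrix of rank 3; reducing to Smith normal form yields diagonal entries (1,1,1).

The boundary map ∂_2: C_2 → C_1 maps a triangle to the signed sum of its edges. For instance
  ∂[v_1,v_2,v_3] = [v_2,v_3] − [v_1,v_3] + [v_1,v_2],
  ∂[v_0,v_1,v_3] = [v_1,v_3] − [v_0,v_3] + [v_0,v_1].
The 6×4 boundary matrix has rank 3 and Smith normal form diag(1,1,1).

From H_k ≅ ker(∂_k) / im(∂_{k+1}) we obtain:

  H_0: rank C_0 − rank ∂_1 = 4 − 3 = 1, and the invariant factors of ∂_1 are all 1, so H_0 ≅ Z.
  H_1: rank ker ∂_1 − rank ∂_2 = (6 − 3) − 3 = 0, and the invariant factors of ∂_2 are all 1, so H_1 ≅ 0.
  H_2: rank ker ∂_2 − rank ∂_3 = (4 − 3) − 0 = 1, and there is no ∂_3, so H_2 ≅ Z.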